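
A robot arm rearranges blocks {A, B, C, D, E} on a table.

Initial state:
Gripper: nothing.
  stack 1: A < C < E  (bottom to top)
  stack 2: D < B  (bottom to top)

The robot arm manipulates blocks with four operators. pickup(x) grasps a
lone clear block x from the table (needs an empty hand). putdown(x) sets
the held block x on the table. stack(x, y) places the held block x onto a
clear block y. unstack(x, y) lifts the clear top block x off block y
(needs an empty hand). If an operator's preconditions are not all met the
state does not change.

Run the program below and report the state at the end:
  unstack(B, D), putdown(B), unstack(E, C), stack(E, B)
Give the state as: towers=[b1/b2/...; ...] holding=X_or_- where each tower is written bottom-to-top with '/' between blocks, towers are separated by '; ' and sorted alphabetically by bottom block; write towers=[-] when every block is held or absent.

step 1 (unstack(B, D)): towers=[A/C/E; D] holding=B
step 2 (putdown(B)): towers=[A/C/E; B; D] holding=-
step 3 (unstack(E, C)): towers=[A/C; B; D] holding=E
step 4 (stack(E, B)): towers=[A/C; B/E; D] holding=-

towers=[A/C; B/E; D] holding=-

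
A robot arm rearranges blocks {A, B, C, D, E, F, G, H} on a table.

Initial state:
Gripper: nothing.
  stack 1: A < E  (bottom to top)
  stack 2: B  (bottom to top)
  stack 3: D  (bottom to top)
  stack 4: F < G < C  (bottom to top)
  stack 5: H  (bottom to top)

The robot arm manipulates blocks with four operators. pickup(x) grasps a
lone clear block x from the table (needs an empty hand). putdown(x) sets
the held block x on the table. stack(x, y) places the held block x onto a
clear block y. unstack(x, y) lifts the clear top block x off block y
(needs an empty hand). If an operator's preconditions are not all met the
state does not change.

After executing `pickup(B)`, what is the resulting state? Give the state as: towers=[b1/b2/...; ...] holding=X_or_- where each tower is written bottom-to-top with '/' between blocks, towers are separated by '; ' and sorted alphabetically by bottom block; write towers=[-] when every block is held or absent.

before: towers=[A/E; B; D; F/G/C; H] holding=-
pre[pickup(B)]: clear(B) yes, ontable(B) yes, handempty yes
all met → apply pickup(B)
after:  towers=[A/E; D; F/G/C; H] holding=B

towers=[A/E; D; F/G/C; H] holding=B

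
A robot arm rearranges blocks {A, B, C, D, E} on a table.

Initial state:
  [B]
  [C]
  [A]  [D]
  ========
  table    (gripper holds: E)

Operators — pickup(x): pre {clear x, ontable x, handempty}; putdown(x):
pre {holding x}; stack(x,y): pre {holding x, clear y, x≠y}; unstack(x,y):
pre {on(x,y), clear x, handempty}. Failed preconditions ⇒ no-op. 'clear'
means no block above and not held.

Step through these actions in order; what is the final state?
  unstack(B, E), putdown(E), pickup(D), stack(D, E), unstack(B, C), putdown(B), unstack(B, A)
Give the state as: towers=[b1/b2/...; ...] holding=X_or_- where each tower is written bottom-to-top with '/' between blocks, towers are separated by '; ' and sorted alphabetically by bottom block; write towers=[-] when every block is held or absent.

towers=[A/C; B; E/D] holding=-

step 1 (unstack(B, E)) [no-op]: towers=[A/C/B; D] holding=E
step 2 (putdown(E)): towers=[A/C/B; D; E] holding=-
step 3 (pickup(D)): towers=[A/C/B; E] holding=D
step 4 (stack(D, E)): towers=[A/C/B; E/D] holding=-
step 5 (unstack(B, C)): towers=[A/C; E/D] holding=B
step 6 (putdown(B)): towers=[A/C; B; E/D] holding=-
step 7 (unstack(B, A)) [no-op]: towers=[A/C; B; E/D] holding=-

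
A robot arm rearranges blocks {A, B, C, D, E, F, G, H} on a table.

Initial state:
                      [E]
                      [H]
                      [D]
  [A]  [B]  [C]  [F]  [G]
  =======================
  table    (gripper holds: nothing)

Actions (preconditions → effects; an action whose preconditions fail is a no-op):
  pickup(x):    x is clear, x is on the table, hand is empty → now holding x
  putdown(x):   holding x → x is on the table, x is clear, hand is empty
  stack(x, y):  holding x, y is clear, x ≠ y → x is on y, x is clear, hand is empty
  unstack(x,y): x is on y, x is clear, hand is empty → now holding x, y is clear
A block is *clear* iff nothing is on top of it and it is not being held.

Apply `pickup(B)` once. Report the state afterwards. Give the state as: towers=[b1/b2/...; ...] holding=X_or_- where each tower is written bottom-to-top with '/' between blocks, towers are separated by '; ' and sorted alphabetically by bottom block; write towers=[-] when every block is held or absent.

towers=[A; C; F; G/D/H/E] holding=B

before: towers=[A; B; C; F; G/D/H/E] holding=-
pre[pickup(B)]: clear(B) yes, ontable(B) yes, handempty yes
all met → apply pickup(B)
after:  towers=[A; C; F; G/D/H/E] holding=B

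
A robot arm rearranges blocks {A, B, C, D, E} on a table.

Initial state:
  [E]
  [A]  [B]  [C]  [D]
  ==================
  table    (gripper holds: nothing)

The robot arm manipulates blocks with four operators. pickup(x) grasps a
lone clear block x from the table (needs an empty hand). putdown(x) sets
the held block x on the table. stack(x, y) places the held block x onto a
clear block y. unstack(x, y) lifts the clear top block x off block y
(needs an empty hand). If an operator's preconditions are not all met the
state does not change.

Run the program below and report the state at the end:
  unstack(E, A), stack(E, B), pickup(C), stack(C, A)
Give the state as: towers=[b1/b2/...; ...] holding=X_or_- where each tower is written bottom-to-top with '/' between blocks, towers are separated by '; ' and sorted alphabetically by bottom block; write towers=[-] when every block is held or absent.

towers=[A/C; B/E; D] holding=-

step 1 (unstack(E, A)): towers=[A; B; C; D] holding=E
step 2 (stack(E, B)): towers=[A; B/E; C; D] holding=-
step 3 (pickup(C)): towers=[A; B/E; D] holding=C
step 4 (stack(C, A)): towers=[A/C; B/E; D] holding=-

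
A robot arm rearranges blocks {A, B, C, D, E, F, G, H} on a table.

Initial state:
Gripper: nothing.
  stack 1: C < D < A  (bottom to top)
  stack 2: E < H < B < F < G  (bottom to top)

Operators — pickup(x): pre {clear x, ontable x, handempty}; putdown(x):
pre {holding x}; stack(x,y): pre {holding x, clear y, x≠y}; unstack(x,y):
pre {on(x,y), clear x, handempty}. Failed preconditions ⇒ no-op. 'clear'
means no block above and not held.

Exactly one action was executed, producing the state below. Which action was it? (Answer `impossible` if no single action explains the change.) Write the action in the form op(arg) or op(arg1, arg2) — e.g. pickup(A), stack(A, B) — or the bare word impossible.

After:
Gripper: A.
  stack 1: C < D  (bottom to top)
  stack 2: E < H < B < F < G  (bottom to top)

target: towers=[C/D; E/H/B/F/G] holding=A
     unstack(G, F) → towers=[C/D/A; E/H/B/F] holding=G
     unstack(A, D) → towers=[C/D; E/H/B/F/G] holding=A  ← match

unstack(A, D)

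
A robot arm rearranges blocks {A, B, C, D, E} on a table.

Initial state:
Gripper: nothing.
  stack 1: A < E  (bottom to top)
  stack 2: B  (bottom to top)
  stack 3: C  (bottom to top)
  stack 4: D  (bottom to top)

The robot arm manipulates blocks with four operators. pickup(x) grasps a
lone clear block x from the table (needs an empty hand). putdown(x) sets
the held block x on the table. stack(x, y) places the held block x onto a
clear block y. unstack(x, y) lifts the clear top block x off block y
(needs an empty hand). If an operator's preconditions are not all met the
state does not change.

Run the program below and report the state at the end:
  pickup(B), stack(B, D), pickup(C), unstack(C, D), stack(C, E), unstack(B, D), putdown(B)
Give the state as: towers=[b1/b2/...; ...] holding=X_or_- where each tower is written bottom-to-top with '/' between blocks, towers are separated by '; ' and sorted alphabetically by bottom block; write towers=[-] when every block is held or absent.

towers=[A/E/C; B; D] holding=-

step 1 (pickup(B)): towers=[A/E; C; D] holding=B
step 2 (stack(B, D)): towers=[A/E; C; D/B] holding=-
step 3 (pickup(C)): towers=[A/E; D/B] holding=C
step 4 (unstack(C, D)) [no-op]: towers=[A/E; D/B] holding=C
step 5 (stack(C, E)): towers=[A/E/C; D/B] holding=-
step 6 (unstack(B, D)): towers=[A/E/C; D] holding=B
step 7 (putdown(B)): towers=[A/E/C; B; D] holding=-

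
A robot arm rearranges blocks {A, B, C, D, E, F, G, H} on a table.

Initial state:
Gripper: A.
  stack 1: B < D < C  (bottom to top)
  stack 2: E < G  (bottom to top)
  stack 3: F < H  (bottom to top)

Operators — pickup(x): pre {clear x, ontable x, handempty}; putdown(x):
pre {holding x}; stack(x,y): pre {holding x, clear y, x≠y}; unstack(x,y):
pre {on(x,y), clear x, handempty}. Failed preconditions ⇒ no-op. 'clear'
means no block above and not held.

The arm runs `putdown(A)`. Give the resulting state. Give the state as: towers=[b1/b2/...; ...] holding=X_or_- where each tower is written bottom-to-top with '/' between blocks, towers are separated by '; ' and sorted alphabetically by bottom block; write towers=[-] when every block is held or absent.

before: towers=[B/D/C; E/G; F/H] holding=A
pre[putdown(A)]: holding(A) yes
all met → apply putdown(A)
after:  towers=[A; B/D/C; E/G; F/H] holding=-

towers=[A; B/D/C; E/G; F/H] holding=-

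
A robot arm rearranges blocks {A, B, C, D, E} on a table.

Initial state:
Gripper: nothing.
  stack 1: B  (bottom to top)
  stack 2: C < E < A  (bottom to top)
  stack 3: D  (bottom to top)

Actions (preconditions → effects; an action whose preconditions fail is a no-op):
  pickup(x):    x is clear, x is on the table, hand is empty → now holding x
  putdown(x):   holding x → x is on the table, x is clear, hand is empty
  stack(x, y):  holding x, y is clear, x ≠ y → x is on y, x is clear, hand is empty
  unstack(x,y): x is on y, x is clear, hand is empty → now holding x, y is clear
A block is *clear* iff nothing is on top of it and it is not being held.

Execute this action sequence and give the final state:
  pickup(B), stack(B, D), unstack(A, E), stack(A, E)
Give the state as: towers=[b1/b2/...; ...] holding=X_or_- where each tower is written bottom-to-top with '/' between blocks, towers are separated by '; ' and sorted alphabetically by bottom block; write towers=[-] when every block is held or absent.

towers=[C/E/A; D/B] holding=-

step 1 (pickup(B)): towers=[C/E/A; D] holding=B
step 2 (stack(B, D)): towers=[C/E/A; D/B] holding=-
step 3 (unstack(A, E)): towers=[C/E; D/B] holding=A
step 4 (stack(A, E)): towers=[C/E/A; D/B] holding=-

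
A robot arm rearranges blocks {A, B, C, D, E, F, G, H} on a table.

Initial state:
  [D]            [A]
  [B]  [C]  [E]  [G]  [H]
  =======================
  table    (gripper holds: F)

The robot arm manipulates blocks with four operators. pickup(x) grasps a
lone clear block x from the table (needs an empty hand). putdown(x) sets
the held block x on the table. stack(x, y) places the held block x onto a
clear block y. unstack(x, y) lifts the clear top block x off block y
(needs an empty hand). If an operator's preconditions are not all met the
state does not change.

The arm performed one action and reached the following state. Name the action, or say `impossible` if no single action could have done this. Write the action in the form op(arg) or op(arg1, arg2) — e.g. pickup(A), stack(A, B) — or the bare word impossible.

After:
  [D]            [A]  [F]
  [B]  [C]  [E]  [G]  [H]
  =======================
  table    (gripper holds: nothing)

target: towers=[B/D; C; E; G/A; H/F] holding=-
        putdown(F) → towers=[B/D; C; E; F; G/A; H] holding=-
       stack(F, A) → towers=[B/D; C; E; G/A/F; H] holding=-
       stack(F, E) → towers=[B/D; C; E/F; G/A; H] holding=-
       stack(F, H) → towers=[B/D; C; E; G/A; H/F] holding=-  ← match
       stack(F, D) → towers=[B/D/F; C; E; G/A; H] holding=-
       stack(F, C) → towers=[B/D; C/F; E; G/A; H] holding=-

stack(F, H)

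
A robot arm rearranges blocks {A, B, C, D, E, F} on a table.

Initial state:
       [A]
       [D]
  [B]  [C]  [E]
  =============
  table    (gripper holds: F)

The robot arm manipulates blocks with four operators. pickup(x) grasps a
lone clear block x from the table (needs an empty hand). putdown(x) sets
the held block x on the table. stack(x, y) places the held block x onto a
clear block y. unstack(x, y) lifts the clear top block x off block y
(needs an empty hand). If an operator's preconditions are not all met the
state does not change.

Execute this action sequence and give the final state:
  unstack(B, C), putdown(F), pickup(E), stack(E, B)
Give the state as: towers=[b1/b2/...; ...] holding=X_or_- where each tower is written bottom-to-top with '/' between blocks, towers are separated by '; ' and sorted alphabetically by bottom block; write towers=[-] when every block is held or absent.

step 1 (unstack(B, C)) [no-op]: towers=[B; C/D/A; E] holding=F
step 2 (putdown(F)): towers=[B; C/D/A; E; F] holding=-
step 3 (pickup(E)): towers=[B; C/D/A; F] holding=E
step 4 (stack(E, B)): towers=[B/E; C/D/A; F] holding=-

towers=[B/E; C/D/A; F] holding=-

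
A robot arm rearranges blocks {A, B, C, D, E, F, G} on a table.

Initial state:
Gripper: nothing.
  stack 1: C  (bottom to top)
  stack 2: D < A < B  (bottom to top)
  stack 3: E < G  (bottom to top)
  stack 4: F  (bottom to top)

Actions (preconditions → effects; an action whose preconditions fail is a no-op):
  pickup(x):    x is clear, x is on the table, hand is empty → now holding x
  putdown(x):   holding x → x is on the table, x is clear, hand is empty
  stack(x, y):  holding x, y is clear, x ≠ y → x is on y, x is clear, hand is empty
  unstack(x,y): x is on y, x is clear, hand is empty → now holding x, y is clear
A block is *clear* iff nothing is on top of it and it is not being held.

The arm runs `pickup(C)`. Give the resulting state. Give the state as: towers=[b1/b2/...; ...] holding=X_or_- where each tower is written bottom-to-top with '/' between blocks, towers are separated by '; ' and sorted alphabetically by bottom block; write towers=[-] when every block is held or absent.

towers=[D/A/B; E/G; F] holding=C

before: towers=[C; D/A/B; E/G; F] holding=-
pre[pickup(C)]: clear(C) ✓, ontable(C) ✓, handempty ✓
all met → apply pickup(C)
after:  towers=[D/A/B; E/G; F] holding=C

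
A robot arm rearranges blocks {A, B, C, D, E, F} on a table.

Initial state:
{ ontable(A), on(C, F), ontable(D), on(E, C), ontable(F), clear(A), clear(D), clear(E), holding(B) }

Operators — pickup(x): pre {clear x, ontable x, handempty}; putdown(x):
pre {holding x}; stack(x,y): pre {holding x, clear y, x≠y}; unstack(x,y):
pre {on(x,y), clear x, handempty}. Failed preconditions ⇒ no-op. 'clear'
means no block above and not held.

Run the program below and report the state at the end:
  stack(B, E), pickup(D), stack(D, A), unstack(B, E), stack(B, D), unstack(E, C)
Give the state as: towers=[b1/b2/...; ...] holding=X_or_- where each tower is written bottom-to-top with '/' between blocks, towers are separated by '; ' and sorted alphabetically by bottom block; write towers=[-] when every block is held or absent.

towers=[A/D/B; F/C] holding=E

step 1 (stack(B, E)): towers=[A; D; F/C/E/B] holding=-
step 2 (pickup(D)): towers=[A; F/C/E/B] holding=D
step 3 (stack(D, A)): towers=[A/D; F/C/E/B] holding=-
step 4 (unstack(B, E)): towers=[A/D; F/C/E] holding=B
step 5 (stack(B, D)): towers=[A/D/B; F/C/E] holding=-
step 6 (unstack(E, C)): towers=[A/D/B; F/C] holding=E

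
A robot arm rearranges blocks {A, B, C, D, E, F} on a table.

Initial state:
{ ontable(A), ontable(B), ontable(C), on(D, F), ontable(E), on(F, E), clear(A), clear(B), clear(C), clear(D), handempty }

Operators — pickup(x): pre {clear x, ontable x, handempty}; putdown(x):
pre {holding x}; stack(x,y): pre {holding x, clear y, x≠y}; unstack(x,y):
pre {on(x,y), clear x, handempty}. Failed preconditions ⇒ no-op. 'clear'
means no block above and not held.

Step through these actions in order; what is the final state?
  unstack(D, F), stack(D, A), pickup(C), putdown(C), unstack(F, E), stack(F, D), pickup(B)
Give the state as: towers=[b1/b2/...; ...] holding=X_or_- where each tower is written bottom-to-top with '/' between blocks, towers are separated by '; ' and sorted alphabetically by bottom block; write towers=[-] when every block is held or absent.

step 1 (unstack(D, F)): towers=[A; B; C; E/F] holding=D
step 2 (stack(D, A)): towers=[A/D; B; C; E/F] holding=-
step 3 (pickup(C)): towers=[A/D; B; E/F] holding=C
step 4 (putdown(C)): towers=[A/D; B; C; E/F] holding=-
step 5 (unstack(F, E)): towers=[A/D; B; C; E] holding=F
step 6 (stack(F, D)): towers=[A/D/F; B; C; E] holding=-
step 7 (pickup(B)): towers=[A/D/F; C; E] holding=B

towers=[A/D/F; C; E] holding=B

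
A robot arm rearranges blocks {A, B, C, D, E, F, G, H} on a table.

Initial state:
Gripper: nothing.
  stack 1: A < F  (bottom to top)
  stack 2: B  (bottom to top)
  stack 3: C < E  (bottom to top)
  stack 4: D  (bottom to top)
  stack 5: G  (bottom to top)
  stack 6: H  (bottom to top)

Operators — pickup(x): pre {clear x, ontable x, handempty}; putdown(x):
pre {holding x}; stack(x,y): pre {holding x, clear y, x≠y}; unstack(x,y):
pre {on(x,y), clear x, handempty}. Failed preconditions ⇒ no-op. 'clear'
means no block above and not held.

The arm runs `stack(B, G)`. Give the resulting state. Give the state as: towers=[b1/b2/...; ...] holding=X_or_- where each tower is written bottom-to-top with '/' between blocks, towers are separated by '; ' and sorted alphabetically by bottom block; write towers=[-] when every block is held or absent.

before: towers=[A/F; B; C/E; D; G; H] holding=-
pre[stack(B, G)]: holding(B) ✗, clear(G) ✓, B≠G ✓
holding(B) unmet → stack(B, G) is a no-op
after:  towers=[A/F; B; C/E; D; G; H] holding=-

towers=[A/F; B; C/E; D; G; H] holding=-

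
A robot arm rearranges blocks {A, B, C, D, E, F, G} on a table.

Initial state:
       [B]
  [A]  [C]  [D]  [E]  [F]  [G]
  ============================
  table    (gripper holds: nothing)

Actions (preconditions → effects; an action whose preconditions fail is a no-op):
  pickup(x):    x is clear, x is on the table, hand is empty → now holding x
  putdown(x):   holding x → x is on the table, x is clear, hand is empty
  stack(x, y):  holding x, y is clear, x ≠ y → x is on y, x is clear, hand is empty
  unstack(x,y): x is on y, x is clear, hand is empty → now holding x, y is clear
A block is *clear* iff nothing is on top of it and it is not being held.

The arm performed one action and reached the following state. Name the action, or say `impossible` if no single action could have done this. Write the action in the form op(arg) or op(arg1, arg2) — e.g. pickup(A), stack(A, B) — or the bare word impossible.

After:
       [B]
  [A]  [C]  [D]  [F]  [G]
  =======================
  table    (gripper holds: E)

target: towers=[A; C/B; D; F; G] holding=E
     unstack(B, C) → towers=[A; C; D; E; F; G] holding=B
         pickup(F) → towers=[A; C/B; D; E; G] holding=F
         pickup(G) → towers=[A; C/B; D; E; F] holding=G
         pickup(D) → towers=[A; C/B; E; F; G] holding=D
         pickup(A) → towers=[C/B; D; E; F; G] holding=A
         pickup(E) → towers=[A; C/B; D; F; G] holding=E  ← match

pickup(E)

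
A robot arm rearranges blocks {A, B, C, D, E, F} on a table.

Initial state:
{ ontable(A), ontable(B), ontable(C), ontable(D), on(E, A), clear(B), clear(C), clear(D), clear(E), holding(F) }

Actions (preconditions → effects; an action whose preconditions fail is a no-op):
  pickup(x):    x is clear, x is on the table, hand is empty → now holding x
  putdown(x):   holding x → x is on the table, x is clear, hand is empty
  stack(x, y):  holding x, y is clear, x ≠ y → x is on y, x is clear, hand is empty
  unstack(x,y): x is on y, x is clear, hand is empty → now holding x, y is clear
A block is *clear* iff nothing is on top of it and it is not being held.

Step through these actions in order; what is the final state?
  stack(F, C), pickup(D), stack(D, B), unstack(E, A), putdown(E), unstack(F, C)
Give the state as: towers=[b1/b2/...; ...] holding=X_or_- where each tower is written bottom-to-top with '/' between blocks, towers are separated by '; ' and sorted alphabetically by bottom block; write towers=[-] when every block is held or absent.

step 1 (stack(F, C)): towers=[A/E; B; C/F; D] holding=-
step 2 (pickup(D)): towers=[A/E; B; C/F] holding=D
step 3 (stack(D, B)): towers=[A/E; B/D; C/F] holding=-
step 4 (unstack(E, A)): towers=[A; B/D; C/F] holding=E
step 5 (putdown(E)): towers=[A; B/D; C/F; E] holding=-
step 6 (unstack(F, C)): towers=[A; B/D; C; E] holding=F

towers=[A; B/D; C; E] holding=F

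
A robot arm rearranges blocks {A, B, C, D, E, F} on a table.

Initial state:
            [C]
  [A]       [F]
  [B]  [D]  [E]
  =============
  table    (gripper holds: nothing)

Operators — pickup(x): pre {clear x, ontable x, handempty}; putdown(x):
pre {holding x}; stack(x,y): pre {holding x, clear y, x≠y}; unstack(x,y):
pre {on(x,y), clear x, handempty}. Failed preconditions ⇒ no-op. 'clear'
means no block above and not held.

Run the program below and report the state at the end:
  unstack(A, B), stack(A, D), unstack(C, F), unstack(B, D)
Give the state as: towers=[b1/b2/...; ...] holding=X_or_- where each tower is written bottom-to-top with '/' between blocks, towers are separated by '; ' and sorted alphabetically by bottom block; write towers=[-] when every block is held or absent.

step 1 (unstack(A, B)): towers=[B; D; E/F/C] holding=A
step 2 (stack(A, D)): towers=[B; D/A; E/F/C] holding=-
step 3 (unstack(C, F)): towers=[B; D/A; E/F] holding=C
step 4 (unstack(B, D)) [no-op]: towers=[B; D/A; E/F] holding=C

towers=[B; D/A; E/F] holding=C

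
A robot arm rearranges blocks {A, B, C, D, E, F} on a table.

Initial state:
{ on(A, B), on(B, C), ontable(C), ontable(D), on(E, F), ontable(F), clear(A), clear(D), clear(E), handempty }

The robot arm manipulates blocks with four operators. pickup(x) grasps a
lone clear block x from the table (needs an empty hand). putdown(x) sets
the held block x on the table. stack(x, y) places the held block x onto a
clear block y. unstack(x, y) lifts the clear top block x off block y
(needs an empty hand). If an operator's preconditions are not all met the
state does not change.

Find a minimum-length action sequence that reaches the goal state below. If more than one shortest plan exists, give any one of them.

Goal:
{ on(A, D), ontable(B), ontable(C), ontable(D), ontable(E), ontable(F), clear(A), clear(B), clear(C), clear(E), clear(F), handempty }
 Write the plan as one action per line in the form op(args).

unstack(A, B)
stack(A, D)
unstack(B, C)
putdown(B)
unstack(E, F)
putdown(E)

step 1 (unstack(A, B)): towers=[C/B; D; F/E] holding=A
step 2 (stack(A, D)): towers=[C/B; D/A; F/E] holding=-
step 3 (unstack(B, C)): towers=[C; D/A; F/E] holding=B
step 4 (putdown(B)): towers=[B; C; D/A; F/E] holding=-
step 5 (unstack(E, F)): towers=[B; C; D/A; F] holding=E
step 6 (putdown(E)): towers=[B; C; D/A; E; F] holding=-
goal check: towers=[B; C; D/A; E; F] holding=- — reached (length 6, optimal by BFS)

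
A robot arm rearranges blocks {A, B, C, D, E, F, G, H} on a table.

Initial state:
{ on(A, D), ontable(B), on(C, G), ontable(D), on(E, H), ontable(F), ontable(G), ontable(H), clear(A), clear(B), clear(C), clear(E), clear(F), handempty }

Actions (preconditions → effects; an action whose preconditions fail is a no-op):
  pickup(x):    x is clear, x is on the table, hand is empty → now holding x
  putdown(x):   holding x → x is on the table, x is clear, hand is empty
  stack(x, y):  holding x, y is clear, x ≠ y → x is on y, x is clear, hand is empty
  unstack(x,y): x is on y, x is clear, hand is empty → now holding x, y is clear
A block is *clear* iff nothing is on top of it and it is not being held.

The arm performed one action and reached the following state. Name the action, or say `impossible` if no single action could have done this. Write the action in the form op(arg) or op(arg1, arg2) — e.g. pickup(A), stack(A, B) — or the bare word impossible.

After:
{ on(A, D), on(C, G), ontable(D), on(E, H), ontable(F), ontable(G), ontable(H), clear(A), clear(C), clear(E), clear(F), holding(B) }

pickup(B)

target: towers=[D/A; F; G/C; H/E] holding=B
     unstack(A, D) → towers=[B; D; F; G/C; H/E] holding=A
     unstack(E, H) → towers=[B; D/A; F; G/C; H] holding=E
         pickup(B) → towers=[D/A; F; G/C; H/E] holding=B  ← match
         pickup(F) → towers=[B; D/A; G/C; H/E] holding=F
     unstack(C, G) → towers=[B; D/A; F; G; H/E] holding=C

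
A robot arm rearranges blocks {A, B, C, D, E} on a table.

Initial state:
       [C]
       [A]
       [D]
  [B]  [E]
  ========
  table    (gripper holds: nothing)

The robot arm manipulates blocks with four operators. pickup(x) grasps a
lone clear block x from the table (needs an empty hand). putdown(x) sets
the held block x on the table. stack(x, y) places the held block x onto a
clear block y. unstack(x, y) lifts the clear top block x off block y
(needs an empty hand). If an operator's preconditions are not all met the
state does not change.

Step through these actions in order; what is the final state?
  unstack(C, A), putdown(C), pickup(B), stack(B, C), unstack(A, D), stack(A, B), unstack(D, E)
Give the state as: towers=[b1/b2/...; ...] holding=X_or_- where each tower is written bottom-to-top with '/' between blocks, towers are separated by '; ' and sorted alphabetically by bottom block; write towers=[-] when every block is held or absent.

towers=[C/B/A; E] holding=D

step 1 (unstack(C, A)): towers=[B; E/D/A] holding=C
step 2 (putdown(C)): towers=[B; C; E/D/A] holding=-
step 3 (pickup(B)): towers=[C; E/D/A] holding=B
step 4 (stack(B, C)): towers=[C/B; E/D/A] holding=-
step 5 (unstack(A, D)): towers=[C/B; E/D] holding=A
step 6 (stack(A, B)): towers=[C/B/A; E/D] holding=-
step 7 (unstack(D, E)): towers=[C/B/A; E] holding=D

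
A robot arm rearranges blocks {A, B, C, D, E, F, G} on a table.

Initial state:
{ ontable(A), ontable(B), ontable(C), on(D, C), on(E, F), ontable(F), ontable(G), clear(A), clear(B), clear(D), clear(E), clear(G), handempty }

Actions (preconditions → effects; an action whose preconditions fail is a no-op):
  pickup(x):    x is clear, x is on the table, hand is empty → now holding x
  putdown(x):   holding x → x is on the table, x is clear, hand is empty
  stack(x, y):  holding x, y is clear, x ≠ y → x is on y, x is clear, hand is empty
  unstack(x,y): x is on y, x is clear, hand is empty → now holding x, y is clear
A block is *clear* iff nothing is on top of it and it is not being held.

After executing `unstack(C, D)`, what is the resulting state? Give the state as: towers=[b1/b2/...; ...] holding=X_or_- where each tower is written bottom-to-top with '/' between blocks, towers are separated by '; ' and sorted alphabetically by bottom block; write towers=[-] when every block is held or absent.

towers=[A; B; C/D; F/E; G] holding=-

before: towers=[A; B; C/D; F/E; G] holding=-
pre[unstack(C, D)]: on(C,D) ✗, clear(C) ✗, handempty ✓
on(C,D), clear(C) unmet → unstack(C, D) is a no-op
after:  towers=[A; B; C/D; F/E; G] holding=-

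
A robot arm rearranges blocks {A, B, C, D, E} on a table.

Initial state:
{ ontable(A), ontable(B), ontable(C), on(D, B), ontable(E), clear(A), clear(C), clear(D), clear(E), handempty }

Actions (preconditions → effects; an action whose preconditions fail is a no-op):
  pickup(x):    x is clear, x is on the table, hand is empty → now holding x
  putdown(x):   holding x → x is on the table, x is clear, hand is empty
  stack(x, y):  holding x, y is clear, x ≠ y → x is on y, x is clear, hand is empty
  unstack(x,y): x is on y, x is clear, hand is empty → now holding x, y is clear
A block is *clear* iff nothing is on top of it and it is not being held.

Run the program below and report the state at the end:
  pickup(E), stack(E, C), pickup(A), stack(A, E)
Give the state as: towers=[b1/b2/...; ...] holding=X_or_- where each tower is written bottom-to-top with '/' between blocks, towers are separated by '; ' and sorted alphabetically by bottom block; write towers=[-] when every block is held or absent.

step 1 (pickup(E)): towers=[A; B/D; C] holding=E
step 2 (stack(E, C)): towers=[A; B/D; C/E] holding=-
step 3 (pickup(A)): towers=[B/D; C/E] holding=A
step 4 (stack(A, E)): towers=[B/D; C/E/A] holding=-

towers=[B/D; C/E/A] holding=-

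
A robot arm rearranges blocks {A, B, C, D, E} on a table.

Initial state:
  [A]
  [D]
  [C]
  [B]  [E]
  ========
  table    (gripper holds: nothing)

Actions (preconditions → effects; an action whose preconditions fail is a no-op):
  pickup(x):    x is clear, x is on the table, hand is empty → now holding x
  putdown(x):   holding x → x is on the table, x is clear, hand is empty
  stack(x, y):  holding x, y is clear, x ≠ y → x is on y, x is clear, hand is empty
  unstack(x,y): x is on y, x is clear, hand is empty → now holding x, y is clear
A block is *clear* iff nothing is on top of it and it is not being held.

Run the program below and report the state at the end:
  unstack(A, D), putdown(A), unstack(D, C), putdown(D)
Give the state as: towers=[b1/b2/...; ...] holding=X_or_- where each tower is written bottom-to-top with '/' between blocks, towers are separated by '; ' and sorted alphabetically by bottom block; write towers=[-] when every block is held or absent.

towers=[A; B/C; D; E] holding=-

step 1 (unstack(A, D)): towers=[B/C/D; E] holding=A
step 2 (putdown(A)): towers=[A; B/C/D; E] holding=-
step 3 (unstack(D, C)): towers=[A; B/C; E] holding=D
step 4 (putdown(D)): towers=[A; B/C; D; E] holding=-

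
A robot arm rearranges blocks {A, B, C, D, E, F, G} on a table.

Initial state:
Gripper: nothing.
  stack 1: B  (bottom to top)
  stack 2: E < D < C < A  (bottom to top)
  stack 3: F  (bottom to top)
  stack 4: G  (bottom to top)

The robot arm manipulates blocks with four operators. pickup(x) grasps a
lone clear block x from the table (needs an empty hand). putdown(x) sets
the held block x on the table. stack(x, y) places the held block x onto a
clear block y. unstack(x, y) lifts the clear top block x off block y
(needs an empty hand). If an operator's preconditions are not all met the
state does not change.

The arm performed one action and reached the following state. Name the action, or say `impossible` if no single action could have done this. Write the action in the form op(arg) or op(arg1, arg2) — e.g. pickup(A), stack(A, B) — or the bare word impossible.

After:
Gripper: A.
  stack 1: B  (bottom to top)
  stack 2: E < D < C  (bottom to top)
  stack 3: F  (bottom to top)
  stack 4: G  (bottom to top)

unstack(A, C)

target: towers=[B; E/D/C; F; G] holding=A
         pickup(B) → towers=[E/D/C/A; F; G] holding=B
         pickup(F) → towers=[B; E/D/C/A; G] holding=F
         pickup(G) → towers=[B; E/D/C/A; F] holding=G
     unstack(A, C) → towers=[B; E/D/C; F; G] holding=A  ← match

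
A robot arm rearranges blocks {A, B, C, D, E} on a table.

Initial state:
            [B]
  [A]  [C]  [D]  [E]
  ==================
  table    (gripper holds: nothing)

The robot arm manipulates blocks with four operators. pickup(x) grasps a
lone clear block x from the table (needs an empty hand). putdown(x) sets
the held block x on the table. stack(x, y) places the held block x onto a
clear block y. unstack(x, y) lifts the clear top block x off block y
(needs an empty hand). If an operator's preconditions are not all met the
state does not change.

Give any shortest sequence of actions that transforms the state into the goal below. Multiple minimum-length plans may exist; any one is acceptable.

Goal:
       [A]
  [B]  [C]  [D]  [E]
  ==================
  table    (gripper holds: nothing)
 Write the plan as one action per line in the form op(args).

unstack(B, D)
putdown(B)
pickup(A)
stack(A, C)

step 1 (unstack(B, D)): towers=[A; C; D; E] holding=B
step 2 (putdown(B)): towers=[A; B; C; D; E] holding=-
step 3 (pickup(A)): towers=[B; C; D; E] holding=A
step 4 (stack(A, C)): towers=[B; C/A; D; E] holding=-
goal check: towers=[B; C/A; D; E] holding=- — reached (length 4, optimal by BFS)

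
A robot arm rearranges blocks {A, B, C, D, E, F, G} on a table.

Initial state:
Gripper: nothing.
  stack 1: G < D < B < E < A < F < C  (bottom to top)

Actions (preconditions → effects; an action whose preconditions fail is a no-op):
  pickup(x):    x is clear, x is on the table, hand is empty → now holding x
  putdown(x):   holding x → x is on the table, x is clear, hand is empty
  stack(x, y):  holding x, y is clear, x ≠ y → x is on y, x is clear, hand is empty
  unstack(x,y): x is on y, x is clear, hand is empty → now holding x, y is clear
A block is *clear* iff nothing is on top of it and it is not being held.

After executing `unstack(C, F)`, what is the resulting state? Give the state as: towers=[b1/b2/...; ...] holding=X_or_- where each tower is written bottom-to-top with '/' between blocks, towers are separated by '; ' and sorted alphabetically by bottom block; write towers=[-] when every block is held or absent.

before: towers=[G/D/B/E/A/F/C] holding=-
pre[unstack(C, F)]: on(C,F) yes, clear(C) yes, handempty yes
all met → apply unstack(C, F)
after:  towers=[G/D/B/E/A/F] holding=C

towers=[G/D/B/E/A/F] holding=C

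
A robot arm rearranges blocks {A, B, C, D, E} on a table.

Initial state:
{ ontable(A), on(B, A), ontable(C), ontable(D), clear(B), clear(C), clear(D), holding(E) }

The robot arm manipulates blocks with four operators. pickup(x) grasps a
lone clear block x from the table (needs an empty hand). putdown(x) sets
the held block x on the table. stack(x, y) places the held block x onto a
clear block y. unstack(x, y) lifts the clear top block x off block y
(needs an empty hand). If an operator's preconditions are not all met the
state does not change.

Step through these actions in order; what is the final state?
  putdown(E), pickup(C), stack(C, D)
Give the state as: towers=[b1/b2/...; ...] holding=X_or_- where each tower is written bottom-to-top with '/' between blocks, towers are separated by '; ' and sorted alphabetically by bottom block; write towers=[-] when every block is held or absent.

step 1 (putdown(E)): towers=[A/B; C; D; E] holding=-
step 2 (pickup(C)): towers=[A/B; D; E] holding=C
step 3 (stack(C, D)): towers=[A/B; D/C; E] holding=-

towers=[A/B; D/C; E] holding=-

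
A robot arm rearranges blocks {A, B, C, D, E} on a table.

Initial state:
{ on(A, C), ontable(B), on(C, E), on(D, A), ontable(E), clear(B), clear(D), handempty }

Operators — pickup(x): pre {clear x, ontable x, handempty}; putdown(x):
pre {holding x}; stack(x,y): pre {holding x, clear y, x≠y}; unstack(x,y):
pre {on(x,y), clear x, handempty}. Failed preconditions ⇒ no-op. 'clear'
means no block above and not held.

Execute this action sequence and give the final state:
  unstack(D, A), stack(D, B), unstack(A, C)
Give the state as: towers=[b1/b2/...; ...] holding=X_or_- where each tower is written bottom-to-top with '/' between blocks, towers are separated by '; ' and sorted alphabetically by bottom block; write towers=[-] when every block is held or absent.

step 1 (unstack(D, A)): towers=[B; E/C/A] holding=D
step 2 (stack(D, B)): towers=[B/D; E/C/A] holding=-
step 3 (unstack(A, C)): towers=[B/D; E/C] holding=A

towers=[B/D; E/C] holding=A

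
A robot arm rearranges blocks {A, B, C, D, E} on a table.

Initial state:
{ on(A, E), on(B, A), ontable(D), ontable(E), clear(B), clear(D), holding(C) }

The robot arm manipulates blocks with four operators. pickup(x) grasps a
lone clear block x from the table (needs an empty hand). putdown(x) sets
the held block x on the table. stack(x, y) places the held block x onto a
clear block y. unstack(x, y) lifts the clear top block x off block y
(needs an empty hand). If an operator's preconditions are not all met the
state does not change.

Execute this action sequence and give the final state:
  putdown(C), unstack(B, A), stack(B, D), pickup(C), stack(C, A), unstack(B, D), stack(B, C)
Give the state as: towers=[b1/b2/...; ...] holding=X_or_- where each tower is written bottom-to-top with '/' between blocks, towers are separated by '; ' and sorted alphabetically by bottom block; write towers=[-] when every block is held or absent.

step 1 (putdown(C)): towers=[C; D; E/A/B] holding=-
step 2 (unstack(B, A)): towers=[C; D; E/A] holding=B
step 3 (stack(B, D)): towers=[C; D/B; E/A] holding=-
step 4 (pickup(C)): towers=[D/B; E/A] holding=C
step 5 (stack(C, A)): towers=[D/B; E/A/C] holding=-
step 6 (unstack(B, D)): towers=[D; E/A/C] holding=B
step 7 (stack(B, C)): towers=[D; E/A/C/B] holding=-

towers=[D; E/A/C/B] holding=-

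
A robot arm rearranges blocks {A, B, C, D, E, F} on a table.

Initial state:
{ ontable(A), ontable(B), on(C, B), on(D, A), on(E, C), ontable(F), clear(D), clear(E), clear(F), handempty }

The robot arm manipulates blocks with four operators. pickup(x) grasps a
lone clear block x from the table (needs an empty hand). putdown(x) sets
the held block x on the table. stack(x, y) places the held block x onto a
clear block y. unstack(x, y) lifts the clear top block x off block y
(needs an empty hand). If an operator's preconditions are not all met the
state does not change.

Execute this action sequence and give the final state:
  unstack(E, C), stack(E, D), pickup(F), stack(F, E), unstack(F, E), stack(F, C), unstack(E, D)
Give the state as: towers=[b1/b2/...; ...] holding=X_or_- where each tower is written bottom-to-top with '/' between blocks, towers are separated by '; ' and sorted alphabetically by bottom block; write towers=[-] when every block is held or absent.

towers=[A/D; B/C/F] holding=E

step 1 (unstack(E, C)): towers=[A/D; B/C; F] holding=E
step 2 (stack(E, D)): towers=[A/D/E; B/C; F] holding=-
step 3 (pickup(F)): towers=[A/D/E; B/C] holding=F
step 4 (stack(F, E)): towers=[A/D/E/F; B/C] holding=-
step 5 (unstack(F, E)): towers=[A/D/E; B/C] holding=F
step 6 (stack(F, C)): towers=[A/D/E; B/C/F] holding=-
step 7 (unstack(E, D)): towers=[A/D; B/C/F] holding=E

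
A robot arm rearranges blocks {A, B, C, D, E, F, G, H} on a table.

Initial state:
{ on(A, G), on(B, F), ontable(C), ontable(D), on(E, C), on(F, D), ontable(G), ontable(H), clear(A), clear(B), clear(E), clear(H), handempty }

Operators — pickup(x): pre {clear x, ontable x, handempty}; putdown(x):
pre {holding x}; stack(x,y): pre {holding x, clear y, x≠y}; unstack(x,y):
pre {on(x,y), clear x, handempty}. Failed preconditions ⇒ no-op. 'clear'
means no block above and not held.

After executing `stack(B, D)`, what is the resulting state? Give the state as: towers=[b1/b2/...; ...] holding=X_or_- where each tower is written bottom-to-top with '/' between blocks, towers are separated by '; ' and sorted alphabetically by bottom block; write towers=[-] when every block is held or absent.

before: towers=[C/E; D/F/B; G/A; H] holding=-
pre[stack(B, D)]: holding(B) ✗, clear(D) ✗, B≠D ✓
holding(B), clear(D) unmet → stack(B, D) is a no-op
after:  towers=[C/E; D/F/B; G/A; H] holding=-

towers=[C/E; D/F/B; G/A; H] holding=-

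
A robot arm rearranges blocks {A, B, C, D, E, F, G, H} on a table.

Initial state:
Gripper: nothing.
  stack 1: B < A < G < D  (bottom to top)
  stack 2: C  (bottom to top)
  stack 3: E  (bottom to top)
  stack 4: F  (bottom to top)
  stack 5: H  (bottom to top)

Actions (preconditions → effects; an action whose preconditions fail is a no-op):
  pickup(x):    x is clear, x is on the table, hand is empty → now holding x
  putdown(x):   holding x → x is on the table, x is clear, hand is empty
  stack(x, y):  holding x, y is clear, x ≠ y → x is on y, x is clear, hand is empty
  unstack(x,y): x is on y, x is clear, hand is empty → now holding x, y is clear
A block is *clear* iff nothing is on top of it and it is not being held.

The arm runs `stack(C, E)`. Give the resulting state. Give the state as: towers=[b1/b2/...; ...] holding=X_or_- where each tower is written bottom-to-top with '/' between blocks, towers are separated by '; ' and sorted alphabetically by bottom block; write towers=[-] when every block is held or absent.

before: towers=[B/A/G/D; C; E; F; H] holding=-
pre[stack(C, E)]: holding(C) no, clear(E) yes, C≠E yes
holding(C) unmet → stack(C, E) is a no-op
after:  towers=[B/A/G/D; C; E; F; H] holding=-

towers=[B/A/G/D; C; E; F; H] holding=-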